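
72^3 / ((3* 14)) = 8886.86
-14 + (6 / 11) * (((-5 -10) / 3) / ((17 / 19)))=-3188 / 187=-17.05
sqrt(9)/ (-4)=-3/ 4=-0.75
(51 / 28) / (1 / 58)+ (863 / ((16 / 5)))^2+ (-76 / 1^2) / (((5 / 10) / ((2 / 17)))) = 2218361311 / 30464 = 72819.11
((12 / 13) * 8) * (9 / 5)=864 / 65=13.29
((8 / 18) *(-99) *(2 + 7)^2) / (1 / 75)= -267300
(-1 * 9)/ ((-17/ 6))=54/ 17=3.18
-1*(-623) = 623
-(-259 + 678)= -419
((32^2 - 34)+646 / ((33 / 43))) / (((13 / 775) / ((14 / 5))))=131172160 / 429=305762.61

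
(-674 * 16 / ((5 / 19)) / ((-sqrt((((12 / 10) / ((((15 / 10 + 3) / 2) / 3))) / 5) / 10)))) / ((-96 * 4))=-6403 * sqrt(5) / 24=-596.56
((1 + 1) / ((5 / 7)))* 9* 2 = 252 / 5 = 50.40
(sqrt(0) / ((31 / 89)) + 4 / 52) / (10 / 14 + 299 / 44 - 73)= -0.00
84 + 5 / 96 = 8069 / 96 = 84.05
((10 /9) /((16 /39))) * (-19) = -1235 /24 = -51.46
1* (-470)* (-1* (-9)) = -4230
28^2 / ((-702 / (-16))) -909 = -891.13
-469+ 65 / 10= -925 / 2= -462.50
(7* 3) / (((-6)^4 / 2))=7 / 216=0.03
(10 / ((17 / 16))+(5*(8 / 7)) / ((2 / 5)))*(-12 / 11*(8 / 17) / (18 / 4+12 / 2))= -180480 / 155771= -1.16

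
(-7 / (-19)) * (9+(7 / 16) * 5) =1253 / 304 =4.12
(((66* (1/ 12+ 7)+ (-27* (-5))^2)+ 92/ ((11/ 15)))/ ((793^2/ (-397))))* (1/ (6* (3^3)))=-164356015/ 2241217836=-0.07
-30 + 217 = 187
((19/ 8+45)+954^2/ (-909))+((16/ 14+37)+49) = -4902111/ 5656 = -866.71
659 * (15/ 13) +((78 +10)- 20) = 10769/ 13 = 828.38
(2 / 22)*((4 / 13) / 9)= 4 / 1287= 0.00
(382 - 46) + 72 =408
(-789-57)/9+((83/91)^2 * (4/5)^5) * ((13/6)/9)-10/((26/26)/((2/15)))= -5120341582/53746875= -95.27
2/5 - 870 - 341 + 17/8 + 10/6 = -144817/120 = -1206.81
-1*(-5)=5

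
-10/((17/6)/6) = -360/17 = -21.18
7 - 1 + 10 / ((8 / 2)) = 17 / 2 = 8.50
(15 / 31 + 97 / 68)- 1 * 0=4027 / 2108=1.91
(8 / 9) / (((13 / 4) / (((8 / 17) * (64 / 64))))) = 256 / 1989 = 0.13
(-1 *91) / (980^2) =-13 / 137200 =-0.00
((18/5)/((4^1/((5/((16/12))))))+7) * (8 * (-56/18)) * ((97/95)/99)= -225428/84645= -2.66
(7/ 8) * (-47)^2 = 15463/ 8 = 1932.88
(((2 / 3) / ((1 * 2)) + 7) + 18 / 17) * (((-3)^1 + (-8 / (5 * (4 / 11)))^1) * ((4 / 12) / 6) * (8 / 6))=-31672 / 6885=-4.60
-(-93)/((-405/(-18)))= 62/15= 4.13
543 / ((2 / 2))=543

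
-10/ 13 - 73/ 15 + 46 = 7871/ 195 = 40.36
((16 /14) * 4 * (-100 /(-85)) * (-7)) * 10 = -6400 /17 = -376.47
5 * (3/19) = 15/19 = 0.79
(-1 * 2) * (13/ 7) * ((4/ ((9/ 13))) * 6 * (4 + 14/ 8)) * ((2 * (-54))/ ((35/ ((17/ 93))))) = 3171792/ 7595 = 417.62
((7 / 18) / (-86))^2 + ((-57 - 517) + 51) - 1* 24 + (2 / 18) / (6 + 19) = -32769189719 / 59907600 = -547.00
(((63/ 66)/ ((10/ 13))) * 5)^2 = 74529/ 1936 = 38.50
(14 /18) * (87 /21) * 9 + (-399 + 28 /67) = -369.58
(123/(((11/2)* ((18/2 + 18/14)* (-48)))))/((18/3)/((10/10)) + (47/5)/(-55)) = -1025/131904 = -0.01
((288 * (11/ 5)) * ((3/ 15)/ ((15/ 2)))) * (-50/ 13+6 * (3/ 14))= -492096/ 11375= -43.26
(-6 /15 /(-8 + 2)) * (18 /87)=2 /145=0.01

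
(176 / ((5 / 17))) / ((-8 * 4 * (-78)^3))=0.00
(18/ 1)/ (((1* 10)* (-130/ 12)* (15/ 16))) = -288/ 1625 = -0.18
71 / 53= 1.34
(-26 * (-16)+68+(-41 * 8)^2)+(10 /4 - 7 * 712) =206173 /2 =103086.50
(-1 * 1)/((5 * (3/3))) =-1/5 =-0.20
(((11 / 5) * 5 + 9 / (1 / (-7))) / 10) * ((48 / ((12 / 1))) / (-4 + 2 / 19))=988 / 185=5.34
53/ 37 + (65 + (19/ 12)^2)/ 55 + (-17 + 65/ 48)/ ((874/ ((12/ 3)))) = 331444259/ 128058480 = 2.59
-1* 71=-71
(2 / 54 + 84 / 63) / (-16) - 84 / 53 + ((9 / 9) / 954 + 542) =12371407 / 22896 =540.33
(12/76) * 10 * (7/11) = 210/209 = 1.00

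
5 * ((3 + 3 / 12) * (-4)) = -65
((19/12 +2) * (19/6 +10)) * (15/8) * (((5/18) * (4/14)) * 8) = 84925/1512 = 56.17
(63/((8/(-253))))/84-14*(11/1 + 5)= -7927/32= -247.72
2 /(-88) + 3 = 131 /44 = 2.98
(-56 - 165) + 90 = -131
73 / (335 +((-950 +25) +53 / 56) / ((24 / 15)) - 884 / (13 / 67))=-32704 / 2149743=-0.02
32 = 32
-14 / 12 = -7 / 6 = -1.17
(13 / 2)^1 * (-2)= -13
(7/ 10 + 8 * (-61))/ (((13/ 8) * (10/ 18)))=-175428/ 325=-539.78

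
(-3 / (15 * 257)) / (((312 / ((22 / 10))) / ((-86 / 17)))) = 473 / 17039100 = 0.00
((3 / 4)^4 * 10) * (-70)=-221.48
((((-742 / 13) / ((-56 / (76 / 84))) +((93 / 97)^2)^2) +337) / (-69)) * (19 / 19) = -32749965790583 / 6670504264788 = -4.91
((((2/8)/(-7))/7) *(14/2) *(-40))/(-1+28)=10/189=0.05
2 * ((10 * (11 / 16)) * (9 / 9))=55 / 4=13.75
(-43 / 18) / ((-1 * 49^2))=43 / 43218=0.00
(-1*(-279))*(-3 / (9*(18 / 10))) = -51.67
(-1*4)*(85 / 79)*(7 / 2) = -1190 / 79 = -15.06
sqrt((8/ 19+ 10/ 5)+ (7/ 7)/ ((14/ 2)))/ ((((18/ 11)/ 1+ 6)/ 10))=2.10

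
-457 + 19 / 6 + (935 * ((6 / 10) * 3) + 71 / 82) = 151294 / 123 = 1230.03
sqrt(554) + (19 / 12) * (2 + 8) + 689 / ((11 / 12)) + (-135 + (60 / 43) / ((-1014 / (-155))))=sqrt(554) + 303448681 / 479622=656.22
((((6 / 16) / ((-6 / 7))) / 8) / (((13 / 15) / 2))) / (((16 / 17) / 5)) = -8925 / 13312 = -0.67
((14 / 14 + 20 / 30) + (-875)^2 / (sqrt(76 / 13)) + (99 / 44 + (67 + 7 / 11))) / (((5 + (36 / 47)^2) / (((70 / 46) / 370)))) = 233.16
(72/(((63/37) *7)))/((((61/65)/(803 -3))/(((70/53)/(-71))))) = -153920000/1606801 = -95.79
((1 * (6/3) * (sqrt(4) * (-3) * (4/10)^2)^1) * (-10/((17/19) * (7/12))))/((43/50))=218880/5117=42.78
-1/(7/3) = -3/7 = -0.43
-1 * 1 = -1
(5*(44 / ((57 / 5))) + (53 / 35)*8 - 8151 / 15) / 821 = -204283 / 327579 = -0.62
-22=-22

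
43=43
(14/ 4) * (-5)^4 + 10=4395/ 2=2197.50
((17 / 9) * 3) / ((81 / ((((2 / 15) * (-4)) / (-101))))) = 0.00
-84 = -84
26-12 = 14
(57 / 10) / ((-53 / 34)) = -969 / 265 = -3.66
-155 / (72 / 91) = -14105 / 72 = -195.90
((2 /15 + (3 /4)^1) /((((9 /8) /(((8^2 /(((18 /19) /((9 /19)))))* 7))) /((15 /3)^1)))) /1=23744 /27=879.41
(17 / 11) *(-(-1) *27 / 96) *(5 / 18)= 85 / 704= 0.12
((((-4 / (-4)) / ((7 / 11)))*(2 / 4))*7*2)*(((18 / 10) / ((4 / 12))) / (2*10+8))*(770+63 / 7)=231363 / 140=1652.59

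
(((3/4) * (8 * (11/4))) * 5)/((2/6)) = 495/2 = 247.50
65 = 65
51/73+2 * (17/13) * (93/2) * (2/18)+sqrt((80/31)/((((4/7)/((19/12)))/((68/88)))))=sqrt(23130030)/2046+40460/2847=16.56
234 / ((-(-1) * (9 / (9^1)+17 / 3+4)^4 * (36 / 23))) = 0.01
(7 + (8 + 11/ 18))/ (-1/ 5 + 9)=1405/ 792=1.77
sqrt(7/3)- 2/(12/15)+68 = sqrt(21)/3+131/2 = 67.03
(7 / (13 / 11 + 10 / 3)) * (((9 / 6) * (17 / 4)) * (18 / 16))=106029 / 9536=11.12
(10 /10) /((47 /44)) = 44 /47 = 0.94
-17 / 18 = -0.94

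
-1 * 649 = -649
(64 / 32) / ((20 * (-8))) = -1 / 80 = -0.01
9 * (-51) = -459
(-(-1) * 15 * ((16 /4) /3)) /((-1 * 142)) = -10 /71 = -0.14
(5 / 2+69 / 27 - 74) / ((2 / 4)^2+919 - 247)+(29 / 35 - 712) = -602473961 / 847035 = -711.27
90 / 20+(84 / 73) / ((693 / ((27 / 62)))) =224073 / 49786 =4.50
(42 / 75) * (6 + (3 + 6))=42 / 5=8.40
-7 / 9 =-0.78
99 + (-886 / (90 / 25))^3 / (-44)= 10870463899 / 32076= 338897.12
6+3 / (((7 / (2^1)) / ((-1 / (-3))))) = 44 / 7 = 6.29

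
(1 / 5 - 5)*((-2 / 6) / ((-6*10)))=-2 / 75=-0.03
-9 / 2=-4.50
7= 7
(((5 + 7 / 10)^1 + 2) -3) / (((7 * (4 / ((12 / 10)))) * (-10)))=-141 / 7000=-0.02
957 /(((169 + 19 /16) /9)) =137808 /2723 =50.61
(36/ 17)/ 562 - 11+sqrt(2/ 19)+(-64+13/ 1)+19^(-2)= -61.67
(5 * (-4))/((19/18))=-360/19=-18.95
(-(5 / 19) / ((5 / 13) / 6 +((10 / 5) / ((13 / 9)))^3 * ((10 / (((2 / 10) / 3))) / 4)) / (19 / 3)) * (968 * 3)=-114841584 / 94801849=-1.21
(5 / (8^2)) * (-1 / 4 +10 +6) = 315 / 256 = 1.23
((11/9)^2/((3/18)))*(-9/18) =-121/27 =-4.48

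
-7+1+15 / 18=-31 / 6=-5.17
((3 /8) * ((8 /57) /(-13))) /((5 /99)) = -0.08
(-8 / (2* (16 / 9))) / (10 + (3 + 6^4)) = -9 / 5236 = -0.00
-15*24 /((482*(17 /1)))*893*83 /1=-13341420 /4097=-3256.39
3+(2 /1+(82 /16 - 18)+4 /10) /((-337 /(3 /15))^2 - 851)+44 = 5336142701 /113534960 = 47.00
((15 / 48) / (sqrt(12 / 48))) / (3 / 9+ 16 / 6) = 0.21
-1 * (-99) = 99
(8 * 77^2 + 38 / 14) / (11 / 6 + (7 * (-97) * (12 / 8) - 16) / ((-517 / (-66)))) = -93636126 / 257075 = -364.24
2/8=1/4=0.25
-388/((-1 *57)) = 388/57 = 6.81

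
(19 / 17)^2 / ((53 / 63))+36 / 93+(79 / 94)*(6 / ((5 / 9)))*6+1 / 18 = 56.39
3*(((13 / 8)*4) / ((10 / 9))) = 351 / 20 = 17.55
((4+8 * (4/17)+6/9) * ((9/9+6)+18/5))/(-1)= -17702/255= -69.42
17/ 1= 17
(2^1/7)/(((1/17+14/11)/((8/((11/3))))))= 272/581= 0.47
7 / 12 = 0.58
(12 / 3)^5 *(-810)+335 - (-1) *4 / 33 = -27360461 / 33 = -829104.88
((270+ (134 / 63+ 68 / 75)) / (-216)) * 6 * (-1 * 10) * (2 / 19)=7.98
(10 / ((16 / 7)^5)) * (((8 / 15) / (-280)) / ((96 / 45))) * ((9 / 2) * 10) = -108045 / 16777216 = -0.01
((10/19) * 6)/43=60/817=0.07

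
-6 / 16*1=-3 / 8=-0.38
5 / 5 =1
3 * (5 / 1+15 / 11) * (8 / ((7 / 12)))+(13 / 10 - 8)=28063 / 110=255.12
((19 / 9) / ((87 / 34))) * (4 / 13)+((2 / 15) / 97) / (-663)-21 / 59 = -505453501 / 4951625445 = -0.10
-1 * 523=-523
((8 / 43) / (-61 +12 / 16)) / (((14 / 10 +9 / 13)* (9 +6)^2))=-52 / 7927695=-0.00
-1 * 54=-54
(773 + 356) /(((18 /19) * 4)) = 21451 /72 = 297.93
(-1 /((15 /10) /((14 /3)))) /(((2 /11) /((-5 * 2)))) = 171.11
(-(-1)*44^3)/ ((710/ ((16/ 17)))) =681472/ 6035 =112.92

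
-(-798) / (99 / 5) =1330 / 33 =40.30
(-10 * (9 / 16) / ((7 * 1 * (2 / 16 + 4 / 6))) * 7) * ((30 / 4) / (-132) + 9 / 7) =-102195 / 11704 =-8.73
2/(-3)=-2/3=-0.67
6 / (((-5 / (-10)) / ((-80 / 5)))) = -192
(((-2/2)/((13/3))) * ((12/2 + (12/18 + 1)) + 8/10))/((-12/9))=381/260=1.47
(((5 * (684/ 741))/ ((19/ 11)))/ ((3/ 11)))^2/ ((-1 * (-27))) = 5856400/ 1647243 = 3.56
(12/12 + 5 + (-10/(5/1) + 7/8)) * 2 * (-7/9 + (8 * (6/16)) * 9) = 767/3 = 255.67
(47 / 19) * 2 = 94 / 19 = 4.95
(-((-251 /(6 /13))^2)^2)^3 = -669252313039983983066275700000000.00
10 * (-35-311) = -3460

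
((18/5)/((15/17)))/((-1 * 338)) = -51/4225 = -0.01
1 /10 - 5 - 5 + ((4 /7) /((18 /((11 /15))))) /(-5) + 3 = -65249 /9450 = -6.90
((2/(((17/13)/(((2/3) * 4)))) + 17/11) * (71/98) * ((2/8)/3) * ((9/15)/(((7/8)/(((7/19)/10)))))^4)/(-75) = -4300896/2332287740234375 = -0.00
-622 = -622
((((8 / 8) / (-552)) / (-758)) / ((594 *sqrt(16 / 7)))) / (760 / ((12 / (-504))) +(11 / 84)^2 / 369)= -2009 *sqrt(7) / 63752546759809864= -0.00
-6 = -6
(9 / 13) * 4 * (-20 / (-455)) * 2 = 288 / 1183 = 0.24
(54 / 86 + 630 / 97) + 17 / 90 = 2744717 / 375390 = 7.31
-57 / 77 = -0.74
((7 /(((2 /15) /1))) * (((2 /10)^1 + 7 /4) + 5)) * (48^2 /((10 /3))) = 1261008 /5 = 252201.60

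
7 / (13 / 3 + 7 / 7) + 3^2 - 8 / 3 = 367 / 48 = 7.65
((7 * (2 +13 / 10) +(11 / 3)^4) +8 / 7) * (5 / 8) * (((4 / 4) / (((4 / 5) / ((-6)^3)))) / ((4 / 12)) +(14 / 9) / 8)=-33885319031 / 326592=-103754.28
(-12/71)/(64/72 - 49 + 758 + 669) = -54/440555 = -0.00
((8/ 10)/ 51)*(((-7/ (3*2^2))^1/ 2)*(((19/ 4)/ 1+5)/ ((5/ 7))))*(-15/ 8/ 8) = 637/ 43520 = 0.01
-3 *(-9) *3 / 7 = 81 / 7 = 11.57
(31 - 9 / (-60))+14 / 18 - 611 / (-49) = 391583 / 8820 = 44.40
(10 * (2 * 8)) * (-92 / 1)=-14720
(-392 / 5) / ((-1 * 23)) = 392 / 115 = 3.41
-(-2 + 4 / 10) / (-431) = -8 / 2155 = -0.00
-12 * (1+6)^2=-588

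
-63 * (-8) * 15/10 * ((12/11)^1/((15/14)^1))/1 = 42336/55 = 769.75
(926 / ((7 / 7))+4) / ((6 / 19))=2945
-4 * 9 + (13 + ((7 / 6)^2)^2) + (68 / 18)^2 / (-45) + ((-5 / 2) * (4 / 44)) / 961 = -13233039881 / 616500720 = -21.46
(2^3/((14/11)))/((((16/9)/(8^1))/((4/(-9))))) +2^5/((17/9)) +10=1710/119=14.37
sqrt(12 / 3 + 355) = 18.95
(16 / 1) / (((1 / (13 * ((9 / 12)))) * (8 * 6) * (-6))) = -13 / 24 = -0.54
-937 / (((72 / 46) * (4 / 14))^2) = -24287977 / 5184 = -4685.18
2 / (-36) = -0.06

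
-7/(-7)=1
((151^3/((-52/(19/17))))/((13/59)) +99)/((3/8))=-7716820726/8619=-895326.69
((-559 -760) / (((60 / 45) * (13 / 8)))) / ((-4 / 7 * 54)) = 19.73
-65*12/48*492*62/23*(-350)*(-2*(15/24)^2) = -1084321875/184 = -5893053.67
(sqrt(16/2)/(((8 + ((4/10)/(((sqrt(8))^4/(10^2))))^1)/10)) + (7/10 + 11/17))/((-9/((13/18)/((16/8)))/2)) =-1040* sqrt(2)/5589 -2977/27540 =-0.37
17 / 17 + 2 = 3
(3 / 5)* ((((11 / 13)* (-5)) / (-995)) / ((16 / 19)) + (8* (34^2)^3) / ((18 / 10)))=2557701775484761 / 620880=4119478442.67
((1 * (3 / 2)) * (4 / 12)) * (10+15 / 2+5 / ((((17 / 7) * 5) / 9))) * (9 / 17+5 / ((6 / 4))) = 142037 / 3468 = 40.96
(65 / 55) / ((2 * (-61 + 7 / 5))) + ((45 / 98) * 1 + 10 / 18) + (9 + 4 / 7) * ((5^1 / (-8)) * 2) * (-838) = 28990242755 / 2891196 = 10027.08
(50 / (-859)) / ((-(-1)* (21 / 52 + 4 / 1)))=-2600 / 196711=-0.01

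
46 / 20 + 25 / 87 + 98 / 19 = 128029 / 16530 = 7.75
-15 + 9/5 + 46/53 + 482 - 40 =113862/265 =429.67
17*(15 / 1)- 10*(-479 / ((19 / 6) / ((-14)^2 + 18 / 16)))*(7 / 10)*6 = 1252600.50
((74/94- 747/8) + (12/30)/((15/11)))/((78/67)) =-174381101/2199600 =-79.28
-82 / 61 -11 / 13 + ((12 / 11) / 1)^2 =-95985 / 95953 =-1.00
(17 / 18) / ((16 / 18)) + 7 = 129 / 16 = 8.06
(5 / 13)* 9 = 45 / 13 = 3.46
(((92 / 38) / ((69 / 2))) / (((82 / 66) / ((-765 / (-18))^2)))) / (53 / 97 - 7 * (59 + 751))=-7709075 / 428400923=-0.02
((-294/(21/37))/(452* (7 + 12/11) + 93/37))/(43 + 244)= -30118/61067819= -0.00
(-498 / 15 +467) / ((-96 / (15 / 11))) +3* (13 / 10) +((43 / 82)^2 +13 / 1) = 32582779 / 2958560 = 11.01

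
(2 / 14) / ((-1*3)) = -1 / 21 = -0.05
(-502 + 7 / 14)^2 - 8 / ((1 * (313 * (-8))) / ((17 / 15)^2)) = 70848184981 / 281700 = 251502.25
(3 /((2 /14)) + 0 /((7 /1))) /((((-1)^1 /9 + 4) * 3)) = 9 /5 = 1.80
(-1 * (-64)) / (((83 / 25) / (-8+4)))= -77.11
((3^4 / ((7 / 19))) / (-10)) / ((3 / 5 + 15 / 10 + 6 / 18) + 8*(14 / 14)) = -4617 / 2191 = -2.11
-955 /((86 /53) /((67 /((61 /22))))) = -37303255 /2623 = -14221.60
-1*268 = -268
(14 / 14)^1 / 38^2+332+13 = 498181 / 1444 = 345.00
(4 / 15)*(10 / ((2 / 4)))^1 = 16 / 3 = 5.33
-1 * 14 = -14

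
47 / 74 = 0.64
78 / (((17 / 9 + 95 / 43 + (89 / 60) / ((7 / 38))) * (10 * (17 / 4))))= 845208 / 5595703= 0.15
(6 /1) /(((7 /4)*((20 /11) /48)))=90.51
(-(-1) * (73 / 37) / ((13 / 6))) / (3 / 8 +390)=1168 / 500721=0.00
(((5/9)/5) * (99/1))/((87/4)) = 44/87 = 0.51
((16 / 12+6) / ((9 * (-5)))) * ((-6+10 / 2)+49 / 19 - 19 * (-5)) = -8074 / 513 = -15.74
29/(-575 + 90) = -29/485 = -0.06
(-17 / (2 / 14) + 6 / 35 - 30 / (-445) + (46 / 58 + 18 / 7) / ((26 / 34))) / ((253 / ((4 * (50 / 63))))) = -596892720 / 415956541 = -1.43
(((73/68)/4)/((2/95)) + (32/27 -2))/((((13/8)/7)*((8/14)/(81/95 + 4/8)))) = 2207263261/18139680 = 121.68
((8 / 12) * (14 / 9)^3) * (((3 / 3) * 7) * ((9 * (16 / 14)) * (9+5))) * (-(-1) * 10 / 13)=6146560 / 3159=1945.73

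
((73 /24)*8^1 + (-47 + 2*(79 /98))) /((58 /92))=-142370 /4263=-33.40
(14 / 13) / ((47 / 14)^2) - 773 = -22195497 / 28717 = -772.90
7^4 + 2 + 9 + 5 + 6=2423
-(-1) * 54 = 54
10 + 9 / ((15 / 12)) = 86 / 5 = 17.20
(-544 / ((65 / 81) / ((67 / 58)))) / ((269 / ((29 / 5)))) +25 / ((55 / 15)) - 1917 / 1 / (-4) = 1804808139 / 3846700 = 469.18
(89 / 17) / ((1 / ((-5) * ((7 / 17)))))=-10.78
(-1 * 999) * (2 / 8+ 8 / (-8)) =2997 / 4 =749.25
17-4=13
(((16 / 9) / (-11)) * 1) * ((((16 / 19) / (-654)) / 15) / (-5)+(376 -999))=100.69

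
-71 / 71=-1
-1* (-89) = 89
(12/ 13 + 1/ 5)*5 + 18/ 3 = 151/ 13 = 11.62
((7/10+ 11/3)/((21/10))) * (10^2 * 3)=13100/21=623.81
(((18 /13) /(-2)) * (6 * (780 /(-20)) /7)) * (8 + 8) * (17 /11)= 44064 /77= 572.26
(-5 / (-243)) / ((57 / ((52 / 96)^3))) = 10985 / 191476224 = 0.00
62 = 62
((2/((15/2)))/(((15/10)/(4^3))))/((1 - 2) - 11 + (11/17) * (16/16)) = -8704/8685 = -1.00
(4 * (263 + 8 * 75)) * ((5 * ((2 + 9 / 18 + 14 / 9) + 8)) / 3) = 1872710 / 27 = 69359.63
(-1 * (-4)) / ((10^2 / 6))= 6 / 25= 0.24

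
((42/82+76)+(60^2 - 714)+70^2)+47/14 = 4515009/574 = 7865.87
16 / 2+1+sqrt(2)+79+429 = sqrt(2)+517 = 518.41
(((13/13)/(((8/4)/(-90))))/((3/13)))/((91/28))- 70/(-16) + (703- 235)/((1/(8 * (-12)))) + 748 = -353885/8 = -44235.62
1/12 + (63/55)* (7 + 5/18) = 8.42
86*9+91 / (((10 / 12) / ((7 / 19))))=77352 / 95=814.23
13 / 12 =1.08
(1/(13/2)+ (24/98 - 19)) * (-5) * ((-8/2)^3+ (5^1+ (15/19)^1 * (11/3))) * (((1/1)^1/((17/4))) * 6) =-6858480/931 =-7366.79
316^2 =99856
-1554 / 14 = -111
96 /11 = 8.73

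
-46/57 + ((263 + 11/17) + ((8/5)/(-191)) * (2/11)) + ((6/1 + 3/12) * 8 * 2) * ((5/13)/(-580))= 262.77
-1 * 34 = -34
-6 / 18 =-1 / 3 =-0.33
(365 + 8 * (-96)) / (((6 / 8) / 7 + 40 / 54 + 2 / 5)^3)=-21766091256000 / 104953669813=-207.39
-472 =-472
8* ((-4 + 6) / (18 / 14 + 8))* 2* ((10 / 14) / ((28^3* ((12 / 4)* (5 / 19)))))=19 / 133770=0.00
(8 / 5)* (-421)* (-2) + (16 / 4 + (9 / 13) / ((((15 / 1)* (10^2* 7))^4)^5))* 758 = 839173205748832113652554418265533447265625000000000000000000000000000000000000000379 / 191627056482652565229392221927642822265625000000000000000000000000000000000000000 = 4379.20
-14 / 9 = -1.56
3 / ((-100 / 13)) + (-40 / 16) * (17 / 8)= -2281 / 400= -5.70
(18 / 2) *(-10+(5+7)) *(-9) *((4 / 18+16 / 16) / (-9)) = 22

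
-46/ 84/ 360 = -23/ 15120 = -0.00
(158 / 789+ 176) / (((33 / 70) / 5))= 48657700 / 26037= 1868.79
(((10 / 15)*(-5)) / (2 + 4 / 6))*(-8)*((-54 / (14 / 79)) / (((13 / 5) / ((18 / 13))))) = -1919700 / 1183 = -1622.74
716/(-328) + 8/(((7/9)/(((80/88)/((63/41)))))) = 172479/44198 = 3.90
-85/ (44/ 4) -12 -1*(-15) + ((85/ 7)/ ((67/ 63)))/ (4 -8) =-22351/ 2948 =-7.58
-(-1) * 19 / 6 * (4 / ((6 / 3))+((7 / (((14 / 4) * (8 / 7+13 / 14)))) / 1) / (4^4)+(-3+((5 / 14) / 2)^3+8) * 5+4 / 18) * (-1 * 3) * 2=-1483460093 / 2864736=-517.83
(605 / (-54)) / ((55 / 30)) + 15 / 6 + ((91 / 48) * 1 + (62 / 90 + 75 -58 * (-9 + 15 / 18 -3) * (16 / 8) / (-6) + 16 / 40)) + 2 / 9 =-101731 / 720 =-141.29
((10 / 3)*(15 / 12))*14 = 175 / 3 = 58.33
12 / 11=1.09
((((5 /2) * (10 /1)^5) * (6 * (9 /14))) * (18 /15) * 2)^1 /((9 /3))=5400000 /7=771428.57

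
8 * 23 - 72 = 112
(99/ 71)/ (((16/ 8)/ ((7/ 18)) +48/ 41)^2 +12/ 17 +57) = 15403003/ 1077786603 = 0.01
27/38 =0.71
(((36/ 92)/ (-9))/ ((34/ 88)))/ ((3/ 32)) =-1408/ 1173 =-1.20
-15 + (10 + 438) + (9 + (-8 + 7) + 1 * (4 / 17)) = 7501 / 17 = 441.24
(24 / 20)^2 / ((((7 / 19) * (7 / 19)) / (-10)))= -106.09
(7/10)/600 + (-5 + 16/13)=-293909/78000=-3.77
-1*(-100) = 100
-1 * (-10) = 10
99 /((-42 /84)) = -198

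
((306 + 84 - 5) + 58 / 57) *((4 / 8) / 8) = 22003 / 912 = 24.13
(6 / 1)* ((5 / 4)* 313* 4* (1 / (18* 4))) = 1565 / 12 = 130.42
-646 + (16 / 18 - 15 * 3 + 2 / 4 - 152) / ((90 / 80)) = -66410 / 81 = -819.88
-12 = -12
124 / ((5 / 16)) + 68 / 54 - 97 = 40643 / 135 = 301.06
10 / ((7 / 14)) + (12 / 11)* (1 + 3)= 268 / 11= 24.36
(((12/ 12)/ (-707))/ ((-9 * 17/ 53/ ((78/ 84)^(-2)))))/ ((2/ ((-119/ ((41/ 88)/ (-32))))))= 2.32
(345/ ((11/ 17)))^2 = 34398225/ 121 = 284282.85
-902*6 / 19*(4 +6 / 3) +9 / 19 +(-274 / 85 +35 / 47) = -129877842 / 75905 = -1711.06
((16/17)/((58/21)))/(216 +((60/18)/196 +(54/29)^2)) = 1432368/922562341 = 0.00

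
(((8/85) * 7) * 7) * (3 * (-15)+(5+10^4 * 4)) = 3132864/17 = 184286.12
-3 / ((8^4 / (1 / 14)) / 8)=-3 / 7168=-0.00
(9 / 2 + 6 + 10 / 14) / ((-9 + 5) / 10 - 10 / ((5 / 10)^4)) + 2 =21671 / 11228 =1.93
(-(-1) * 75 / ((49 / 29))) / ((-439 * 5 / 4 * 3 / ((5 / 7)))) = -2900 / 150577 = -0.02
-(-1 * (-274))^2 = -75076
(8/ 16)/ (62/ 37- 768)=-37/ 56708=-0.00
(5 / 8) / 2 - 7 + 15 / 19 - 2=-2401 / 304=-7.90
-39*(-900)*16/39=14400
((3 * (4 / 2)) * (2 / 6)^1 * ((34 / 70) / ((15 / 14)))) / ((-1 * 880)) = -17 / 16500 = -0.00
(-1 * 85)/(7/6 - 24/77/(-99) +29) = -25410/9019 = -2.82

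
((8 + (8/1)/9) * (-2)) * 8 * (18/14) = -1280/7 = -182.86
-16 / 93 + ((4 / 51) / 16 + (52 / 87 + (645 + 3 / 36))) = 59192333 / 91698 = 645.51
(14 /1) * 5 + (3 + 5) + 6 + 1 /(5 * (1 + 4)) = 2101 /25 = 84.04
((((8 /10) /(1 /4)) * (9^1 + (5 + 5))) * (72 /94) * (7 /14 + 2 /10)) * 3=97.80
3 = 3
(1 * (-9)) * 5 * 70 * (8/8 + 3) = -12600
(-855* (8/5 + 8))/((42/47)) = -64296/7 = -9185.14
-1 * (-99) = 99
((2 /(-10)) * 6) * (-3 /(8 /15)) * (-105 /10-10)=-1107 /8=-138.38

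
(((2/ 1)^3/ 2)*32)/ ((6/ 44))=2816/ 3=938.67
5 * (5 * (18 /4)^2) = 2025 /4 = 506.25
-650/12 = -325/6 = -54.17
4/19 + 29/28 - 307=-305.75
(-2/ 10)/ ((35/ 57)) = -57/ 175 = -0.33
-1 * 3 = -3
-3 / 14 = -0.21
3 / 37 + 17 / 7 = 650 / 259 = 2.51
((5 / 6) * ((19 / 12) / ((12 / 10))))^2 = 225625 / 186624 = 1.21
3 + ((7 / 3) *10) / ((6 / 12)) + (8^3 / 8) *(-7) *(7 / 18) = -1121 / 9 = -124.56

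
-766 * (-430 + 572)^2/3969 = -15445624/3969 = -3891.57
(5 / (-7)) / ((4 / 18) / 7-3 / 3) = 45 / 61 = 0.74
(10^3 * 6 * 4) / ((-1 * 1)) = -24000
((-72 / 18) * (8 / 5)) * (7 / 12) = -56 / 15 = -3.73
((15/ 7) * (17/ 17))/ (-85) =-3/ 119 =-0.03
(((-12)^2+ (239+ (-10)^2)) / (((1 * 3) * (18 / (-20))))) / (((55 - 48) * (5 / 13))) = -598 / 9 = -66.44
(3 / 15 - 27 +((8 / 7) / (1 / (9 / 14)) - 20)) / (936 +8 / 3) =-1539 / 31360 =-0.05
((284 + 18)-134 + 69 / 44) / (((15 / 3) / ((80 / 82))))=14922 / 451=33.09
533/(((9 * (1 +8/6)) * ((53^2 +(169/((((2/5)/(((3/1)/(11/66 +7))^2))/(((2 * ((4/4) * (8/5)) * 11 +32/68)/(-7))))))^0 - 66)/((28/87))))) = 533/179046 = 0.00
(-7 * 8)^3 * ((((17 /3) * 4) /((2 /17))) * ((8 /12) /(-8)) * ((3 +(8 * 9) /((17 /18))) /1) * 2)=1340476928 /3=446825642.67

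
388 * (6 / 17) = 2328 / 17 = 136.94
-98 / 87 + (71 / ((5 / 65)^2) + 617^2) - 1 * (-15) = 34165063 / 87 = 392701.87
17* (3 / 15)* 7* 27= 3213 / 5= 642.60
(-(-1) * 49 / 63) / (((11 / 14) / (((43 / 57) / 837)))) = 4214 / 4723191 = 0.00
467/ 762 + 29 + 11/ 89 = 2016667/ 67818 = 29.74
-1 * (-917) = 917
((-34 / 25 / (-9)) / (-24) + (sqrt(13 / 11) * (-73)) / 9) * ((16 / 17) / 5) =-1168 * sqrt(143) / 8415 - 4 / 3375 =-1.66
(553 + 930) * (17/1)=25211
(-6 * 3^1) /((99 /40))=-80 /11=-7.27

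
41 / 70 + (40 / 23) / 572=135549 / 230230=0.59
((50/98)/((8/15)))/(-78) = -125/10192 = -0.01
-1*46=-46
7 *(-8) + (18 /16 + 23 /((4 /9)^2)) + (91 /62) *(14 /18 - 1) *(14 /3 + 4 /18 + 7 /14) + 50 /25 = 2483071 /40176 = 61.80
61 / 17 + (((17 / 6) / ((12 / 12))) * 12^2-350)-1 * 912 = -14457 / 17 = -850.41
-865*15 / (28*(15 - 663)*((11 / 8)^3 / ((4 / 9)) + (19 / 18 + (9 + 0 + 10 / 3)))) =55360 / 1489299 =0.04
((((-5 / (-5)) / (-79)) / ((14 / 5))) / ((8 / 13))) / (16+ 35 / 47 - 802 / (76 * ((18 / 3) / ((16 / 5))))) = -870675 / 1317529136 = -0.00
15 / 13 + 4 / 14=131 / 91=1.44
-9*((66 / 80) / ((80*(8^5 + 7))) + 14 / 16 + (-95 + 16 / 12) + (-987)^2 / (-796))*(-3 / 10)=-3554.88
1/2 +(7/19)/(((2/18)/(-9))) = -1115/38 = -29.34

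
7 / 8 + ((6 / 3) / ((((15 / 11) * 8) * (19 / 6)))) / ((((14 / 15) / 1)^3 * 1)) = 98663 / 104272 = 0.95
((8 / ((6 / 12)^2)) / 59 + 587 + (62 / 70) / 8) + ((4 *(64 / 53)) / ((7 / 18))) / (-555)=2719531411 / 4627960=587.63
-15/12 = -5/4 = -1.25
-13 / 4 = -3.25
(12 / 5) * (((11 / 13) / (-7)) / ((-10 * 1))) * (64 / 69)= 1408 / 52325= 0.03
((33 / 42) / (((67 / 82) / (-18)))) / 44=-369 / 938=-0.39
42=42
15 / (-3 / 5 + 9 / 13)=325 / 2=162.50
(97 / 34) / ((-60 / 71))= -3.38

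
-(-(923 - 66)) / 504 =857 / 504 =1.70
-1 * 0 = 0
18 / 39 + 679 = 8833 / 13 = 679.46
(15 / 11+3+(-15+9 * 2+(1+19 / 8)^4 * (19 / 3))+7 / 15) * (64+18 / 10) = 184453151533 / 3379200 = 54584.86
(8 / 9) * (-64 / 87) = -512 / 783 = -0.65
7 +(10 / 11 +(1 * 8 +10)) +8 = 373 / 11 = 33.91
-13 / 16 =-0.81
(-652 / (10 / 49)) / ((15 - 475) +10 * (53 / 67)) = 535129 / 75725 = 7.07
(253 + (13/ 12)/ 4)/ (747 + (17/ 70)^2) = 14892325/ 43927068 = 0.34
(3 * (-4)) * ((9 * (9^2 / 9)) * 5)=-4860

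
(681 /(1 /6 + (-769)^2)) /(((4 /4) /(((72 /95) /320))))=18387 /6741517300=0.00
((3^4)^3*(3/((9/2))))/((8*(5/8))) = 354294/5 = 70858.80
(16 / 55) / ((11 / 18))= 288 / 605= 0.48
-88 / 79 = -1.11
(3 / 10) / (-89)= -3 / 890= -0.00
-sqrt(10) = -3.16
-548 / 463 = -1.18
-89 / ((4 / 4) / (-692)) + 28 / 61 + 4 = 3757140 / 61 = 61592.46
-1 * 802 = -802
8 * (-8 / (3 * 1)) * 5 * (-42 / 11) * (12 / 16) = 3360 / 11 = 305.45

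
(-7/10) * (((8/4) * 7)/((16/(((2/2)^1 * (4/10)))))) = -49/200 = -0.24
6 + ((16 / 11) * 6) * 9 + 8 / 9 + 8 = 9250 / 99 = 93.43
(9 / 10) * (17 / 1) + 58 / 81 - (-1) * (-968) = -771107 / 810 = -951.98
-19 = -19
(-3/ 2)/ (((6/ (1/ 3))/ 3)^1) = -1/ 4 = -0.25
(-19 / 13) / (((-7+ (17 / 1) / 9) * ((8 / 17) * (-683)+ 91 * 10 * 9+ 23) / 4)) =1938 / 13370981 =0.00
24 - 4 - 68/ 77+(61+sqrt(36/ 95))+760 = 6* sqrt(95)/ 95+64689/ 77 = 840.73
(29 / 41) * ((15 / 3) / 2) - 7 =-429 / 82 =-5.23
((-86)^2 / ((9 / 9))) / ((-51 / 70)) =-517720 / 51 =-10151.37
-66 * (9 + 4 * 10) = -3234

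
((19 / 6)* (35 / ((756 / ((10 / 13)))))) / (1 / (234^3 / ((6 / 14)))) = 3371550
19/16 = 1.19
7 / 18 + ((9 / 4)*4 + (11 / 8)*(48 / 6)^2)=1753 / 18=97.39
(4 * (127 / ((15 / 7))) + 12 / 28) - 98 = 14647 / 105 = 139.50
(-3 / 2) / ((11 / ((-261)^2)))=-9289.23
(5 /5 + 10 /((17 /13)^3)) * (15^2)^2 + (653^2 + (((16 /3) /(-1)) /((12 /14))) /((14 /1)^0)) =31102818500 /44217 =703413.13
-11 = -11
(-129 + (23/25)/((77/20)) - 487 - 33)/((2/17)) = -4246141/770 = -5514.47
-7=-7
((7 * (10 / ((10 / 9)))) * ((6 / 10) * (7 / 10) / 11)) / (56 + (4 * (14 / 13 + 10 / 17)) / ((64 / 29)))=292383 / 7173650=0.04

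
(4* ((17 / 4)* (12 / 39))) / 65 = 68 / 845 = 0.08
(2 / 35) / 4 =1 / 70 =0.01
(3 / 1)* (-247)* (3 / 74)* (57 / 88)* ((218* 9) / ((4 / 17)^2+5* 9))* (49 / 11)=-1760261736051 / 466360136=-3774.47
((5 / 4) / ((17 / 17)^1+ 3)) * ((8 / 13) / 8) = 5 / 208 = 0.02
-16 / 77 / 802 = -8 / 30877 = -0.00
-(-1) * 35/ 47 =35/ 47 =0.74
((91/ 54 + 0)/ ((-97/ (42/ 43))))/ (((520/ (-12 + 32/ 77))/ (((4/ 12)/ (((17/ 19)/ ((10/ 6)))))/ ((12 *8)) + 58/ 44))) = 334086781/ 667161126720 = 0.00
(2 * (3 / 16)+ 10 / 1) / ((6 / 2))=83 / 24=3.46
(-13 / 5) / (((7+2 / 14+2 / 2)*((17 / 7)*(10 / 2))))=-637 / 24225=-0.03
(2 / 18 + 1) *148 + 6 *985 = 54670 / 9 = 6074.44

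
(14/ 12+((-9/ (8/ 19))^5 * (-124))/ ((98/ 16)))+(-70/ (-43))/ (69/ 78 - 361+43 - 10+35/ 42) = 1488057620792257877/ 16473031680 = 90332954.47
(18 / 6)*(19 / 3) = 19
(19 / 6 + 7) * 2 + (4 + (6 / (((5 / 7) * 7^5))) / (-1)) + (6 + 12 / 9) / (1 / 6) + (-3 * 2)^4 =49136447 / 36015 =1364.33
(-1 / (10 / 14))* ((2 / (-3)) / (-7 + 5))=-7 / 15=-0.47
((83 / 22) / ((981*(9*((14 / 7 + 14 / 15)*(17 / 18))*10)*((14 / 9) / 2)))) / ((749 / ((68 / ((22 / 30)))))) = 3735 / 1521298394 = 0.00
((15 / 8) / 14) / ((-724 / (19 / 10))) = -57 / 162176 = -0.00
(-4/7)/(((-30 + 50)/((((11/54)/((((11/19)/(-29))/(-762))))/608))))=-3683/10080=-0.37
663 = 663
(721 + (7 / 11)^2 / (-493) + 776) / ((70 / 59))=2634364514 / 2087855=1261.76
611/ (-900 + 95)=-611/ 805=-0.76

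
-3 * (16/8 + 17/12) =-41/4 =-10.25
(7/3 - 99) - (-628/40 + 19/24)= -9811/120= -81.76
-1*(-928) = 928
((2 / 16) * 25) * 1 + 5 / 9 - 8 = -311 / 72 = -4.32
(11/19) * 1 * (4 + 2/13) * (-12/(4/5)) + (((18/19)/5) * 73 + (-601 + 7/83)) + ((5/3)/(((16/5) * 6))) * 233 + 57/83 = -17779125367/29521440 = -602.24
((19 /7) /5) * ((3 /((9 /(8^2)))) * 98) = 17024 /15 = 1134.93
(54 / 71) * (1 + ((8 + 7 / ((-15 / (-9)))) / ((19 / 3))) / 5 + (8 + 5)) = 368982 / 33725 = 10.94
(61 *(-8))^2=238144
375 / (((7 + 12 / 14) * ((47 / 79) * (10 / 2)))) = 8295 / 517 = 16.04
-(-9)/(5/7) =63/5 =12.60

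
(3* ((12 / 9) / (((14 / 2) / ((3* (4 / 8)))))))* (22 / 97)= 132 / 679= 0.19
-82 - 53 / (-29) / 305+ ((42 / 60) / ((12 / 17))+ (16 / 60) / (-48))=-51589069 / 636840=-81.01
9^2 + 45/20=333/4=83.25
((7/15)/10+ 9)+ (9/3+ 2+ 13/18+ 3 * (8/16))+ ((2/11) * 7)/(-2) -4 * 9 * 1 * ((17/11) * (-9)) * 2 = 5034581/4950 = 1017.09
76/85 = 0.89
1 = 1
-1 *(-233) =233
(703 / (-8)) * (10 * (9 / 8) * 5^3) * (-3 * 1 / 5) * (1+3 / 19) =1373625 / 16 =85851.56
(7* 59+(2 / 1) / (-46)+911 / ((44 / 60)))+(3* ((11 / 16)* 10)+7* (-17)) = 3151073 / 2024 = 1556.85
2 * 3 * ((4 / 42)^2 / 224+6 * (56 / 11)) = 8297867 / 45276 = 183.27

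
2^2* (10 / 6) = 20 / 3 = 6.67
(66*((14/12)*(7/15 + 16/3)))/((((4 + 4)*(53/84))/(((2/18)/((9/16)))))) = 125048/7155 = 17.48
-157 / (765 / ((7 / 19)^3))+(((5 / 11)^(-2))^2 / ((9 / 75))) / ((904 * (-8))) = -7068805729 / 189736401600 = -0.04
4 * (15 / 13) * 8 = 480 / 13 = 36.92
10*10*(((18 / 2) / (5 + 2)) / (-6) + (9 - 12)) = -321.43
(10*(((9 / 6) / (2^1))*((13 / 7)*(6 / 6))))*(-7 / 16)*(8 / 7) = -195 / 28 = -6.96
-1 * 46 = -46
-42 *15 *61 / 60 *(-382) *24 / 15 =1957368 / 5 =391473.60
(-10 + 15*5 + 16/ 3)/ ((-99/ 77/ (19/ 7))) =-4009/ 27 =-148.48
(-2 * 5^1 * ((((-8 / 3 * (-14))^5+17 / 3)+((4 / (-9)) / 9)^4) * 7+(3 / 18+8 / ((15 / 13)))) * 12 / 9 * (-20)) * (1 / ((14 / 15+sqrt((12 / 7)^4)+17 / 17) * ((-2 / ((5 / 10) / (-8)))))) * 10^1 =8683277727.54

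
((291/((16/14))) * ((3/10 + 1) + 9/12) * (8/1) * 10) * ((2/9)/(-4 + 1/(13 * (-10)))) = -3619070/1563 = -2315.46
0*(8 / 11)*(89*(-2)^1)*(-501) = 0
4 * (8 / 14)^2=64 / 49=1.31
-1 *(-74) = 74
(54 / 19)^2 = 2916 / 361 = 8.08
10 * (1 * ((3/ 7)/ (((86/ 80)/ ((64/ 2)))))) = 38400/ 301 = 127.57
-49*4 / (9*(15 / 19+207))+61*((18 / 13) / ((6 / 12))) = 2784995 / 16497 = 168.82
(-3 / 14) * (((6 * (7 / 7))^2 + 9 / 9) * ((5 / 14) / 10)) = -0.28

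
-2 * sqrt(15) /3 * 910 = -1820 * sqrt(15) /3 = -2349.61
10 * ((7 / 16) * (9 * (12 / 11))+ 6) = 2265 / 22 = 102.95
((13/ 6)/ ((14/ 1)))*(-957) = -4147/ 28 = -148.11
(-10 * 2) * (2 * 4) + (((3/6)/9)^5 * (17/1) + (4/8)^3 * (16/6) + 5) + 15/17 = -4939960319/32122656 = -153.78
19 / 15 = 1.27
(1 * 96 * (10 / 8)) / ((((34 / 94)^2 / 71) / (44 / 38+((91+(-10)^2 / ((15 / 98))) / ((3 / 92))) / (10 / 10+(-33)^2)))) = 2584144609024 / 1795557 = 1439188.29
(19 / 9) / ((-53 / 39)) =-1.55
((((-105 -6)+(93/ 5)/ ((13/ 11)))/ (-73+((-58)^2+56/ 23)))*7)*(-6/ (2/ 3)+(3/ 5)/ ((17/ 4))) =750674736/ 418513225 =1.79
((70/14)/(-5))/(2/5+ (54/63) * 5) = -0.21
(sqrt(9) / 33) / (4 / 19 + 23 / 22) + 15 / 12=2777 / 2100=1.32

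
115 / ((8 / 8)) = 115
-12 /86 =-6 /43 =-0.14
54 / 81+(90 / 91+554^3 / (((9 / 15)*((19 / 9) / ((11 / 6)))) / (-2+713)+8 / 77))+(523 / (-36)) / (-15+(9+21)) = 1143575338432500551 / 705306420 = 1621387961.32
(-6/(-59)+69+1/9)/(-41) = -36752/21771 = -1.69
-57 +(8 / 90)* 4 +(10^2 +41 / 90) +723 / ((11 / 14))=954353 / 990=963.99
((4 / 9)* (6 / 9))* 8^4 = 32768 / 27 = 1213.63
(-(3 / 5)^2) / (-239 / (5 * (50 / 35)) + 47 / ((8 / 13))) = -0.01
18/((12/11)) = 33/2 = 16.50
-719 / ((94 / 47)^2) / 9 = -719 / 36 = -19.97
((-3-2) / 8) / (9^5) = -5 / 472392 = -0.00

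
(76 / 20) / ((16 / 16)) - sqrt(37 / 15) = 19 / 5 - sqrt(555) / 15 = 2.23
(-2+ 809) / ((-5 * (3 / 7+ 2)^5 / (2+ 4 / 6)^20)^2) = 101002508444433951581847362895774404512166445056 / 204248161742985500055557291097075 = 494508775905312.07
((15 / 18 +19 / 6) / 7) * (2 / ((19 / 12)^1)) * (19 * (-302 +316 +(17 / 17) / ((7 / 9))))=10272 / 49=209.63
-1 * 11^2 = -121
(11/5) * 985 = 2167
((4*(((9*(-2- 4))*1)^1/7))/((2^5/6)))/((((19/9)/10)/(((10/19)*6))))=-218700/2527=-86.55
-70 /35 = -2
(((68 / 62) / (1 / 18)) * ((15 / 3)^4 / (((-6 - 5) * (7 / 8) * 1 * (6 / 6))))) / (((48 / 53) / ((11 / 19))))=-3378750 / 4123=-819.49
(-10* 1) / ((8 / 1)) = -5 / 4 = -1.25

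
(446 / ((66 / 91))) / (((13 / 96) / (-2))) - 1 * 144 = -101488 / 11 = -9226.18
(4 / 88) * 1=1 / 22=0.05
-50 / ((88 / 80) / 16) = -8000 / 11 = -727.27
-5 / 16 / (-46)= 5 / 736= 0.01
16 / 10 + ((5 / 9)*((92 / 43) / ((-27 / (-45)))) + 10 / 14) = 174541 / 40635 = 4.30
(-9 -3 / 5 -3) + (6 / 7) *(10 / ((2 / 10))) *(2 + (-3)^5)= -361941 / 35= -10341.17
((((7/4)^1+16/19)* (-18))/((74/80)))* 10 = -354600/703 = -504.41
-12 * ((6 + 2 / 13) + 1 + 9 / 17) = -20376 / 221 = -92.20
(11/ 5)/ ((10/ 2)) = 0.44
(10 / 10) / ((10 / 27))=27 / 10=2.70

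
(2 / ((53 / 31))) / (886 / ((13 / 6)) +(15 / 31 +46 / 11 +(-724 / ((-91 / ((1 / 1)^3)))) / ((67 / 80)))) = 128902774 / 46620581383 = 0.00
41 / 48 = 0.85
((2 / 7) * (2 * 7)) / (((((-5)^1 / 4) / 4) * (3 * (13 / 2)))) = -128 / 195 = -0.66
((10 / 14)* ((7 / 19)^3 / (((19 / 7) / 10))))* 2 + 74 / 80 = 6193877 / 5212840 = 1.19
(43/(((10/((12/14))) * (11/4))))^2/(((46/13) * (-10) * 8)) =-216333/34091750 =-0.01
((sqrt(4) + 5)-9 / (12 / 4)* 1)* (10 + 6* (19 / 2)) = 268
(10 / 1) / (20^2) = 1 / 40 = 0.02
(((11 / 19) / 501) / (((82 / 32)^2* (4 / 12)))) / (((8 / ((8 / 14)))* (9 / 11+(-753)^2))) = 0.00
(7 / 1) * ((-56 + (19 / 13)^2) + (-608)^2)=437248791 / 169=2587270.95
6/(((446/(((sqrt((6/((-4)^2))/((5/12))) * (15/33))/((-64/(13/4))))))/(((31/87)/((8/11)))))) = -0.00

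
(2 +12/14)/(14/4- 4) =-40/7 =-5.71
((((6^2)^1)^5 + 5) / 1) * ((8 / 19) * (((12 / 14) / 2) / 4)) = 362797086 / 133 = 2727797.64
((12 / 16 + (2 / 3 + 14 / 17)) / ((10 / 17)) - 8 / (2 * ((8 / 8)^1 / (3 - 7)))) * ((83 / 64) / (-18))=-197291 / 138240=-1.43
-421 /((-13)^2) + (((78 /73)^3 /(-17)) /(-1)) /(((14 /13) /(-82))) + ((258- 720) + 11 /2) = -7267345736205 /15647041774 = -464.45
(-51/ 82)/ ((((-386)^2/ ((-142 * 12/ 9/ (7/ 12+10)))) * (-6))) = -2414/ 193955543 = -0.00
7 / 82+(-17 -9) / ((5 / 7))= -36.31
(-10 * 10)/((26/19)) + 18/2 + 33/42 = -11519/182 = -63.29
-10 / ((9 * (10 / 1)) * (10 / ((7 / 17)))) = -7 / 1530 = -0.00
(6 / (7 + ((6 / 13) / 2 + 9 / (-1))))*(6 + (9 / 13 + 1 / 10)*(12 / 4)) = -3267 / 115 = -28.41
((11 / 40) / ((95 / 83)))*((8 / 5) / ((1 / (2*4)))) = 7304 / 2375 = 3.08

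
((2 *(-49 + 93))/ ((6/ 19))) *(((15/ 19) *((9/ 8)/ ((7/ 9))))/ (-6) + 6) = 45331/ 28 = 1618.96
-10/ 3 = -3.33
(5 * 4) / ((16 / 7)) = 35 / 4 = 8.75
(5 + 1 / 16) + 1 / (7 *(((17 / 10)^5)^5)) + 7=7796117794082691613947359057918007 / 646310270183021066441231838998384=12.06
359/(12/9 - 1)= 1077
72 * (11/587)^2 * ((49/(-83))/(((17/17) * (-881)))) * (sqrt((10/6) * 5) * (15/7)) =1524600 * sqrt(3)/25195918987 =0.00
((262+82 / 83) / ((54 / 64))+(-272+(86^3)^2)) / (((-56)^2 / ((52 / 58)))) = 245547026299445 / 2122974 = 115661815.12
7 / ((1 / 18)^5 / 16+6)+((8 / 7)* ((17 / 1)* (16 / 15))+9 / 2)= 1005310647473 / 38093691090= 26.39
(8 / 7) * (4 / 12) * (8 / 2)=1.52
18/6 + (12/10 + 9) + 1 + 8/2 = 91/5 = 18.20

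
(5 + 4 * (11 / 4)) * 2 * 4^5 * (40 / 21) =1310720 / 21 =62415.24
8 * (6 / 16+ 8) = 67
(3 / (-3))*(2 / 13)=-2 / 13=-0.15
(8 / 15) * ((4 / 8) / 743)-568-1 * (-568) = 4 / 11145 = 0.00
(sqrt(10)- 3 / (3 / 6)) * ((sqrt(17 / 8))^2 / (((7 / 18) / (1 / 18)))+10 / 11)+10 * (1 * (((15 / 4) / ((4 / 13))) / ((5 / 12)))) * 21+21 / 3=747 * sqrt(10) / 616+1891805 / 308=6146.06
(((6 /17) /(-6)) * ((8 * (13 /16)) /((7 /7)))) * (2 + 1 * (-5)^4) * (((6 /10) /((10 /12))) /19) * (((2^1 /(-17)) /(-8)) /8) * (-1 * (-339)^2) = 443709981 /231200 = 1919.16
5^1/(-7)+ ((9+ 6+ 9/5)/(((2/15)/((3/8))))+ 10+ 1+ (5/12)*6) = 1681/28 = 60.04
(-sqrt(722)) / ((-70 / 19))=7.29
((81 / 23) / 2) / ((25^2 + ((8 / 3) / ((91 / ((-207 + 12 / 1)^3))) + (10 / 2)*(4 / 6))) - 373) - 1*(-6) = 1257906387 / 209651348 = 6.00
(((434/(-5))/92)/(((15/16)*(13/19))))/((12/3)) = -8246/22425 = -0.37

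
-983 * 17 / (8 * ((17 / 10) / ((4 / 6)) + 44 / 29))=-2423095 / 4718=-513.59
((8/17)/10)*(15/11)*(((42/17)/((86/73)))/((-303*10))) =-3066/69031985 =-0.00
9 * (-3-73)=-684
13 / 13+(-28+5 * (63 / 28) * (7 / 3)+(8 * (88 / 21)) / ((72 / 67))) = 23017 / 756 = 30.45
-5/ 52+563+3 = 29427/ 52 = 565.90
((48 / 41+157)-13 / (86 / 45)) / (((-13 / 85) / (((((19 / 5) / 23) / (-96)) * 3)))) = 172393175 / 33736768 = 5.11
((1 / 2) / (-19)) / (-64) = 1 / 2432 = 0.00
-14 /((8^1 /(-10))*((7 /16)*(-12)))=-10 /3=-3.33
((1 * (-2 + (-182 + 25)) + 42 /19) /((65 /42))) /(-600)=20853 /123500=0.17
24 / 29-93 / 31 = -63 / 29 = -2.17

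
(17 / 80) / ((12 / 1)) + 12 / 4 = 2897 / 960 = 3.02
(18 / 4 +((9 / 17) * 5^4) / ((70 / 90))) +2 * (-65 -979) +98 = -371299 / 238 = -1560.08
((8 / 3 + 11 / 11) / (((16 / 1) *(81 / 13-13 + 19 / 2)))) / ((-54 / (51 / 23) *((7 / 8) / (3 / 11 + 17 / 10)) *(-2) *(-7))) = -6851 / 12345480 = -0.00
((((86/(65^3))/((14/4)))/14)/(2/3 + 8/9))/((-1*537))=-129/16861151125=-0.00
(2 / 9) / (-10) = -1 / 45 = -0.02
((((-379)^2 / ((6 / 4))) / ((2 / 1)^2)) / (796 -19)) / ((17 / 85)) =718205 / 4662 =154.06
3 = 3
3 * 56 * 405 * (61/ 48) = 172935/ 2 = 86467.50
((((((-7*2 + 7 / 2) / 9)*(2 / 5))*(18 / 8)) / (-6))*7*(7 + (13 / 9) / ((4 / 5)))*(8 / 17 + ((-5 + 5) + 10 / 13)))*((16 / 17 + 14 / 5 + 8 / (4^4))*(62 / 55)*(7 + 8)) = 676904327911 / 793478400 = 853.08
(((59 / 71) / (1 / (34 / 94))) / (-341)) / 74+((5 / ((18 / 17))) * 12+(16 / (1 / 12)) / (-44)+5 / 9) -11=31722634205 / 757852722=41.86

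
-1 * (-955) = 955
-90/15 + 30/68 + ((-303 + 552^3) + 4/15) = 85780112851/510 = 168196299.71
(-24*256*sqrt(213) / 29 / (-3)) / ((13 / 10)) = 20480*sqrt(213) / 377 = 792.83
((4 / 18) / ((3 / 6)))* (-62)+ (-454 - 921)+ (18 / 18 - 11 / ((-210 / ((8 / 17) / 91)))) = -682984898 / 487305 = -1401.56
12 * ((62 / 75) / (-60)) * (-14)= 868 / 375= 2.31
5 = 5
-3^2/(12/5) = -15/4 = -3.75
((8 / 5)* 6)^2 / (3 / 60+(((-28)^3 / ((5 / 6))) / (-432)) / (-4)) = -82944 / 13675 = -6.07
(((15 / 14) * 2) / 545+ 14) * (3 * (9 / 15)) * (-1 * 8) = -201.66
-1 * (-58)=58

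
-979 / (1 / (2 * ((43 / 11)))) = -7654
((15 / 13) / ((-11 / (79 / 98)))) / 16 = -1185 / 224224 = -0.01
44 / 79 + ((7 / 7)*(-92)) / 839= 29648 / 66281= 0.45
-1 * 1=-1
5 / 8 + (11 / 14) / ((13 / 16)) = 1159 / 728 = 1.59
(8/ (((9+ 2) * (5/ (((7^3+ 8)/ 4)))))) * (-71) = -49842/ 55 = -906.22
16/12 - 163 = -485/3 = -161.67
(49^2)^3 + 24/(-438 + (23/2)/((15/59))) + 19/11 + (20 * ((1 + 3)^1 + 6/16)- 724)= 13841286566.17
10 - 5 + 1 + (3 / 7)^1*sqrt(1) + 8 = 101 / 7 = 14.43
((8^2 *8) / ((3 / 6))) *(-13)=-13312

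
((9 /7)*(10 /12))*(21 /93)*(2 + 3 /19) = 615 /1178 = 0.52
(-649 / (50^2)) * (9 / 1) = -2.34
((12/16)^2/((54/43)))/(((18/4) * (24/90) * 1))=0.37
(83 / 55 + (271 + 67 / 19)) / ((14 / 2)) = 288457 / 7315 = 39.43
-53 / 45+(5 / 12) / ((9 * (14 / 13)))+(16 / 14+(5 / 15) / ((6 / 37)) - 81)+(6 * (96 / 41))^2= 118.43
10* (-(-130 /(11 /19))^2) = -61009000 /121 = -504206.61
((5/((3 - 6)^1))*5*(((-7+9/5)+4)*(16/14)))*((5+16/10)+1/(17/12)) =9936/119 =83.50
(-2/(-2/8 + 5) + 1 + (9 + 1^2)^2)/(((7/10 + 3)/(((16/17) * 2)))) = 611520/11951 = 51.17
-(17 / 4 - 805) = 3203 / 4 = 800.75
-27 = -27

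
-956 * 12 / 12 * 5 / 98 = -2390 / 49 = -48.78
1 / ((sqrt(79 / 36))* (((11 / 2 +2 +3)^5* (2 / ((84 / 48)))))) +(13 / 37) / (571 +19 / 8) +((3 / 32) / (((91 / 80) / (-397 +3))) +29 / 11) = -460793050 / 15444429 +8* sqrt(79) / 15363999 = -29.84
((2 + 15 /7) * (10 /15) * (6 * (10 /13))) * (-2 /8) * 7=-290 /13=-22.31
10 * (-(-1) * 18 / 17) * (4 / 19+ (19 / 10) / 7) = 11538 / 2261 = 5.10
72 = 72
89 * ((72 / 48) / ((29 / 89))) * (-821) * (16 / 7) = -156075384 / 203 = -768844.26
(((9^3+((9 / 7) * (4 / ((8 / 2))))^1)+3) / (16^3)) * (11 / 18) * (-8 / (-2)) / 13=18821 / 559104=0.03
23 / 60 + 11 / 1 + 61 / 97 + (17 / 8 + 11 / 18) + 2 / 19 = 9855049 / 663480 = 14.85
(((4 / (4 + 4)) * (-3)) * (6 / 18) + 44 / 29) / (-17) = -59 / 986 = -0.06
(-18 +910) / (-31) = -892 / 31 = -28.77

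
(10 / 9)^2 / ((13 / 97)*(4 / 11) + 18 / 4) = 213400 / 786267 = 0.27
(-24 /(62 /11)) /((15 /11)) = -484 /155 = -3.12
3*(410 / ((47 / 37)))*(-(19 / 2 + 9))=-17913.51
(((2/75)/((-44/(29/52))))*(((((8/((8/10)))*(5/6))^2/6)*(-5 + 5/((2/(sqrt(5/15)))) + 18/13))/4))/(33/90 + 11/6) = 170375/106007616-18125*sqrt(3)/48926592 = 0.00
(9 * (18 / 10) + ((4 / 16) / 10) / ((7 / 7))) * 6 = 1947 / 20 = 97.35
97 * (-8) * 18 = -13968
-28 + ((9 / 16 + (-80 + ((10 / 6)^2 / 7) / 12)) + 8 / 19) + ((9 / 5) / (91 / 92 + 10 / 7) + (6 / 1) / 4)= -5205463181 / 49699440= -104.74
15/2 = 7.50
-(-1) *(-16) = -16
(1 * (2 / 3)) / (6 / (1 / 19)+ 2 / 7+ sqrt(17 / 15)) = 56000 / 9599167 - 98 * sqrt(255) / 28797501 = 0.01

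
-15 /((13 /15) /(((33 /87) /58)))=-2475 /21866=-0.11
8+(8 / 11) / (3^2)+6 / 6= 899 / 99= 9.08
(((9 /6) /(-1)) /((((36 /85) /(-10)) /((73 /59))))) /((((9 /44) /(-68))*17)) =-1365100 /1593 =-856.94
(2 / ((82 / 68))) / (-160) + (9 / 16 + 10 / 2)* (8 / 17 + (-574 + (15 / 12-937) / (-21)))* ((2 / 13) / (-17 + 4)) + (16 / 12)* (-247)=-38855805773 / 131928160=-294.52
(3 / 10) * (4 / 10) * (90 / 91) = 54 / 455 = 0.12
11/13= 0.85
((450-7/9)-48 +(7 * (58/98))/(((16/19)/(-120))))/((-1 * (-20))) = -23831/2520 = -9.46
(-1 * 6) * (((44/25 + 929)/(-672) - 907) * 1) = 15260869/2800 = 5450.31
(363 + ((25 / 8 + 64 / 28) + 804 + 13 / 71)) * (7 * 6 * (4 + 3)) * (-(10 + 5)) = -1468603395 / 284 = -5171138.71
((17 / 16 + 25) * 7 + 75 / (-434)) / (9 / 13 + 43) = 115869 / 27776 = 4.17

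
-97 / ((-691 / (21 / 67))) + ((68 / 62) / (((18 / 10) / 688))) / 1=5415465443 / 12916863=419.26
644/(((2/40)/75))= 966000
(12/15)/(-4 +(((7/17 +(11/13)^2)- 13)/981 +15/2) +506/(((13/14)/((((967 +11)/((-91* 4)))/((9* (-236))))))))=332572734/1736534135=0.19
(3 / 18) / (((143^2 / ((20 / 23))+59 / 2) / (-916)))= -0.01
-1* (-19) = 19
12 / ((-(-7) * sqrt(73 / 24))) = 24 * sqrt(438) / 511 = 0.98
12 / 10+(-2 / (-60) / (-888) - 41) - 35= -1992673 / 26640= -74.80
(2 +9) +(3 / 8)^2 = 713 / 64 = 11.14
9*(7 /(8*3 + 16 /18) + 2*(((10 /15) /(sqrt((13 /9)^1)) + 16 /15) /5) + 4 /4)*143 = 396*sqrt(13) /5 + 1758471 /800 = 2483.65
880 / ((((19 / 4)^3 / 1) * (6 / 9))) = 84480 / 6859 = 12.32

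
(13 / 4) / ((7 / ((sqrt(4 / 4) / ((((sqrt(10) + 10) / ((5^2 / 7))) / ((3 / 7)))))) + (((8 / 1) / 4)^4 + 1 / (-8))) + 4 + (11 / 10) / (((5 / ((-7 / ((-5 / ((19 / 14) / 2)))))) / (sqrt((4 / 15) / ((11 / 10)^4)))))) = 21450 / (152 * sqrt(15) + 30184 * sqrt(10) + 433015) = 0.04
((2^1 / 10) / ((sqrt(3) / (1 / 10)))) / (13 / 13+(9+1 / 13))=13 * sqrt(3) / 19650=0.00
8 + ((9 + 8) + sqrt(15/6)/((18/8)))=2*sqrt(10)/9 + 25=25.70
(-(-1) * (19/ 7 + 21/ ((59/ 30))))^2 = 30591961/ 170569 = 179.35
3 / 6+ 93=187 / 2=93.50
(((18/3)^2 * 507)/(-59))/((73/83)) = -1514916/4307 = -351.73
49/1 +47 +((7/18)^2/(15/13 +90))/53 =1953487357/20348820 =96.00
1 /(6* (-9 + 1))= -1 /48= -0.02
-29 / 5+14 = 41 / 5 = 8.20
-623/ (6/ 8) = -2492/ 3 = -830.67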